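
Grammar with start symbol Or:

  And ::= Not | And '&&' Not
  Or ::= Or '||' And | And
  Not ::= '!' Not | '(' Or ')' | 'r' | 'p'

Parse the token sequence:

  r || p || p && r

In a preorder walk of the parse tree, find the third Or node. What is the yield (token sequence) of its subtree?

[Or [Or [Or [And [Not r]]] || [And [Not p]]] || [And [And [Not p]] && [Not r]]]

r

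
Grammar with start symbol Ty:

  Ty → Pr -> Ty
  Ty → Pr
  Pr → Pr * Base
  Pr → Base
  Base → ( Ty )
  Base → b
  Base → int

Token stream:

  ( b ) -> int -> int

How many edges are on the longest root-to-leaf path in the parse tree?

6

[Ty [Pr [Base ( [Ty [Pr [Base b]]] )]] -> [Ty [Pr [Base int]] -> [Ty [Pr [Base int]]]]]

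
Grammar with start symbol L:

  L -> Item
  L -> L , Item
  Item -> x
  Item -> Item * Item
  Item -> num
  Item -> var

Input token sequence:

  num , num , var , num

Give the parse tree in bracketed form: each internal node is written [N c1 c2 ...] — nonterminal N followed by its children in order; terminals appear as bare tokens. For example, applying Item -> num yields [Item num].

L
L , Item
L , Item , Item
L , Item , Item , Item
Item , Item , Item , Item
num , Item , Item , Item
num , num , Item , Item
num , num , var , Item
num , num , var , num

[L [L [L [L [Item num]] , [Item num]] , [Item var]] , [Item num]]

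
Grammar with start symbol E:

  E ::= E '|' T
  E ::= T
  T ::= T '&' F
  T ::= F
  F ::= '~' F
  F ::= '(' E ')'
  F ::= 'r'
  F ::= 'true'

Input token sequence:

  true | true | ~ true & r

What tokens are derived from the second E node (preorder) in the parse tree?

[E [E [E [T [F true]]] | [T [F true]]] | [T [T [F ~ [F true]]] & [F r]]]

true | true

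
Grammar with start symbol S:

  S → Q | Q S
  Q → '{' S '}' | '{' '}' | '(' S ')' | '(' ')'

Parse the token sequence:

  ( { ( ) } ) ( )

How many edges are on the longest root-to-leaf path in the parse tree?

[S [Q ( [S [Q { [S [Q ( )]] }]] )] [S [Q ( )]]]

6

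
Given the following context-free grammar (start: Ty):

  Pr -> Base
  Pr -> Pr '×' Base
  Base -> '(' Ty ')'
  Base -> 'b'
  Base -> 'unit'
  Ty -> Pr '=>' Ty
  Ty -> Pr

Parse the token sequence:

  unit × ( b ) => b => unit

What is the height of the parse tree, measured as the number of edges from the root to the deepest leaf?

[Ty [Pr [Pr [Base unit]] × [Base ( [Ty [Pr [Base b]]] )]] => [Ty [Pr [Base b]] => [Ty [Pr [Base unit]]]]]

6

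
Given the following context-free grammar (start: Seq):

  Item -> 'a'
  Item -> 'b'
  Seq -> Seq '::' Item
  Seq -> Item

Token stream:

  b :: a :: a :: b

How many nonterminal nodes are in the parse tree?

8

[Seq [Seq [Seq [Seq [Item b]] :: [Item a]] :: [Item a]] :: [Item b]]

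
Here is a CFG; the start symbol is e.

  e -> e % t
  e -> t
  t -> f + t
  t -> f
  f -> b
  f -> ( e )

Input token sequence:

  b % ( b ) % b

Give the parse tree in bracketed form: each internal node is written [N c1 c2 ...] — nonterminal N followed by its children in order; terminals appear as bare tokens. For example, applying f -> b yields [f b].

e
e % t
e % t % t
t % t % t
f % t % t
b % t % t
b % f % t
b % ( e ) % t
b % ( t ) % t
b % ( f ) % t
b % ( b ) % t
b % ( b ) % f
b % ( b ) % b

[e [e [e [t [f b]]] % [t [f ( [e [t [f b]]] )]]] % [t [f b]]]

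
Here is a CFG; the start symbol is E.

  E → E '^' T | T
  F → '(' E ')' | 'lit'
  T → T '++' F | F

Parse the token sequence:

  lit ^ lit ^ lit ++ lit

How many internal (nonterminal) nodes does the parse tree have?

[E [E [E [T [F lit]]] ^ [T [F lit]]] ^ [T [T [F lit]] ++ [F lit]]]

11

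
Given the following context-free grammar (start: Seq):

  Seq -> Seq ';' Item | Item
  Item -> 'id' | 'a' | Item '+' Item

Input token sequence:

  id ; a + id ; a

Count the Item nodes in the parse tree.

[Seq [Seq [Seq [Item id]] ; [Item [Item a] + [Item id]]] ; [Item a]]

5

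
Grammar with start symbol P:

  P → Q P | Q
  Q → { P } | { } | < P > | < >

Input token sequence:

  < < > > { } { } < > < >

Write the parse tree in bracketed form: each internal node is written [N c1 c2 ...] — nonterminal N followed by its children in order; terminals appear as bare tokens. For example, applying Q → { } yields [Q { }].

[P [Q < [P [Q < >]] >] [P [Q { }] [P [Q { }] [P [Q < >] [P [Q < >]]]]]]

P
Q P
< P > P
< Q > P
< < > > P
< < > > Q P
< < > > { } P
< < > > { } Q P
< < > > { } { } P
< < > > { } { } Q P
< < > > { } { } < > P
< < > > { } { } < > Q
< < > > { } { } < > < >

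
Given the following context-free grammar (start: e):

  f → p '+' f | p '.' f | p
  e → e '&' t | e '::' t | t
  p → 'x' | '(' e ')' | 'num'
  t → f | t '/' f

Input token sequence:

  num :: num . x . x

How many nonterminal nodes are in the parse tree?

[e [e [t [f [p num]]]] :: [t [f [p num] . [f [p x] . [f [p x]]]]]]

12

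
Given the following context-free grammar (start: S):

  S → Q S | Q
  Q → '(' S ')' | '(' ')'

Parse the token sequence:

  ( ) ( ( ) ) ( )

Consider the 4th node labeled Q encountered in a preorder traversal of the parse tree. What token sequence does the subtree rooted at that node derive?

( )

[S [Q ( )] [S [Q ( [S [Q ( )]] )] [S [Q ( )]]]]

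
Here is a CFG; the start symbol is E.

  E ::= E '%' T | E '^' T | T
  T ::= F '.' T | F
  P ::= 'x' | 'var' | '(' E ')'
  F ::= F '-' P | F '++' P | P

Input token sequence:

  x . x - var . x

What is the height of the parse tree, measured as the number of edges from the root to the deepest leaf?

6

[E [T [F [P x]] . [T [F [F [P x]] - [P var]] . [T [F [P x]]]]]]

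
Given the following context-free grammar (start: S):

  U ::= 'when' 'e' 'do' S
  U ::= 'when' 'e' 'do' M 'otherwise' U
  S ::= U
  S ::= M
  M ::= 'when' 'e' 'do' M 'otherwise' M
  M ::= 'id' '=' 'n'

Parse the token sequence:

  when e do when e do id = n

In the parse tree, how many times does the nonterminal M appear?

1

[S [U when e do [S [U when e do [S [M id = n]]]]]]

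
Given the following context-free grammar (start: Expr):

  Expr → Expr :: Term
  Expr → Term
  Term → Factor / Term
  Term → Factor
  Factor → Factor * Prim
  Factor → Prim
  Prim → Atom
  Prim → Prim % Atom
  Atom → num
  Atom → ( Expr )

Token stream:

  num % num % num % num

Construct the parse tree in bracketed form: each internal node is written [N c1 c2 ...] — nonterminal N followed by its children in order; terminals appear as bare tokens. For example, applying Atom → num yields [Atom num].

Expr
Term
Factor
Prim
Prim % Atom
Prim % Atom % Atom
Prim % Atom % Atom % Atom
Atom % Atom % Atom % Atom
num % Atom % Atom % Atom
num % num % Atom % Atom
num % num % num % Atom
num % num % num % num

[Expr [Term [Factor [Prim [Prim [Prim [Prim [Atom num]] % [Atom num]] % [Atom num]] % [Atom num]]]]]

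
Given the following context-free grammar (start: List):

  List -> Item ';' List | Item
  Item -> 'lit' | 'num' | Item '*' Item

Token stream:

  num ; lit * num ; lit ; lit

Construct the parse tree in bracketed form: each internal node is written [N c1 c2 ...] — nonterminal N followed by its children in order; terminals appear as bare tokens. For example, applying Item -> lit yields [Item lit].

[List [Item num] ; [List [Item [Item lit] * [Item num]] ; [List [Item lit] ; [List [Item lit]]]]]

List
Item ; List
num ; List
num ; Item ; List
num ; Item * Item ; List
num ; lit * Item ; List
num ; lit * num ; List
num ; lit * num ; Item ; List
num ; lit * num ; lit ; List
num ; lit * num ; lit ; Item
num ; lit * num ; lit ; lit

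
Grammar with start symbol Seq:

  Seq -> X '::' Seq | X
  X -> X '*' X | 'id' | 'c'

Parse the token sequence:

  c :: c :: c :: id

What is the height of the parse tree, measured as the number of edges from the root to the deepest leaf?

[Seq [X c] :: [Seq [X c] :: [Seq [X c] :: [Seq [X id]]]]]

5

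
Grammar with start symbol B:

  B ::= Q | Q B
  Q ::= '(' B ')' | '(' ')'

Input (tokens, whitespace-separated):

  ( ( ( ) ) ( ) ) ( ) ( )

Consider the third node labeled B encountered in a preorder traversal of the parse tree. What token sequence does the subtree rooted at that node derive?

[B [Q ( [B [Q ( [B [Q ( )]] )] [B [Q ( )]]] )] [B [Q ( )] [B [Q ( )]]]]

( )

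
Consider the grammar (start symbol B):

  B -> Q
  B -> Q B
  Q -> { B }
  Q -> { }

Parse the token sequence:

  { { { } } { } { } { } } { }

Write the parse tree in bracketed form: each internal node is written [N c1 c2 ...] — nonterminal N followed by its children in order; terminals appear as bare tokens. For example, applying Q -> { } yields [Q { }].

B
Q B
{ B } B
{ Q B } B
{ { B } B } B
{ { Q } B } B
{ { { } } B } B
{ { { } } Q B } B
{ { { } } { } B } B
{ { { } } { } Q B } B
{ { { } } { } { } B } B
{ { { } } { } { } Q } B
{ { { } } { } { } { } } B
{ { { } } { } { } { } } Q
{ { { } } { } { } { } } { }

[B [Q { [B [Q { [B [Q { }]] }] [B [Q { }] [B [Q { }] [B [Q { }]]]]] }] [B [Q { }]]]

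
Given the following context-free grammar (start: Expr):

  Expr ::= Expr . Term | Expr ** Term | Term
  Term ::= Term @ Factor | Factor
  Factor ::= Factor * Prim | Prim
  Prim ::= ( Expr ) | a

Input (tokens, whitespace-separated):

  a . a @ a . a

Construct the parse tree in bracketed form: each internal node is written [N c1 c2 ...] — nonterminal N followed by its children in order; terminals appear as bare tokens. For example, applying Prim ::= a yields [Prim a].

[Expr [Expr [Expr [Term [Factor [Prim a]]]] . [Term [Term [Factor [Prim a]]] @ [Factor [Prim a]]]] . [Term [Factor [Prim a]]]]

Expr
Expr . Term
Expr . Term . Term
Term . Term . Term
Factor . Term . Term
Prim . Term . Term
a . Term . Term
a . Term @ Factor . Term
a . Factor @ Factor . Term
a . Prim @ Factor . Term
a . a @ Factor . Term
a . a @ Prim . Term
a . a @ a . Term
a . a @ a . Factor
a . a @ a . Prim
a . a @ a . a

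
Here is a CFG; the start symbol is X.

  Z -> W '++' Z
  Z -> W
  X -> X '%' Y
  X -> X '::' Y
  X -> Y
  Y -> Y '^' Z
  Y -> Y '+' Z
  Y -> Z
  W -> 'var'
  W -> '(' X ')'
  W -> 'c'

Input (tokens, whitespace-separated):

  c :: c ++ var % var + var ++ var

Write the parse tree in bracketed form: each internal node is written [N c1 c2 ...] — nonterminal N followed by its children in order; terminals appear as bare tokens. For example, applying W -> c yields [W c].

[X [X [X [Y [Z [W c]]]] :: [Y [Z [W c] ++ [Z [W var]]]]] % [Y [Y [Z [W var]]] + [Z [W var] ++ [Z [W var]]]]]

X
X % Y
X :: Y % Y
Y :: Y % Y
Z :: Y % Y
W :: Y % Y
c :: Y % Y
c :: Z % Y
c :: W ++ Z % Y
c :: c ++ Z % Y
c :: c ++ W % Y
c :: c ++ var % Y
c :: c ++ var % Y + Z
c :: c ++ var % Z + Z
c :: c ++ var % W + Z
c :: c ++ var % var + Z
c :: c ++ var % var + W ++ Z
c :: c ++ var % var + var ++ Z
c :: c ++ var % var + var ++ W
c :: c ++ var % var + var ++ var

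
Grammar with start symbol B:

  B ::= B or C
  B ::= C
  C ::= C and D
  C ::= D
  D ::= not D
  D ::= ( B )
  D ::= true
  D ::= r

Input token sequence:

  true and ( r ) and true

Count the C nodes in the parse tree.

[B [C [C [C [D true]] and [D ( [B [C [D r]]] )]] and [D true]]]

4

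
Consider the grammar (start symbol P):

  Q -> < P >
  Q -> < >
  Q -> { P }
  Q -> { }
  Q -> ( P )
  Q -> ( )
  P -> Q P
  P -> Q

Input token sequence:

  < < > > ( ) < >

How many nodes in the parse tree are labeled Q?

4

[P [Q < [P [Q < >]] >] [P [Q ( )] [P [Q < >]]]]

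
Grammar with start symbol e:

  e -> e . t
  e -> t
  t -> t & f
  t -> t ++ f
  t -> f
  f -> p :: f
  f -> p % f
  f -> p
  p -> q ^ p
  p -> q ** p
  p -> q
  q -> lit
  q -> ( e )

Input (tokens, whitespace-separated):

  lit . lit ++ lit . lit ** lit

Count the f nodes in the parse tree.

[e [e [e [t [f [p [q lit]]]]] . [t [t [f [p [q lit]]]] ++ [f [p [q lit]]]]] . [t [f [p [q lit] ** [p [q lit]]]]]]

4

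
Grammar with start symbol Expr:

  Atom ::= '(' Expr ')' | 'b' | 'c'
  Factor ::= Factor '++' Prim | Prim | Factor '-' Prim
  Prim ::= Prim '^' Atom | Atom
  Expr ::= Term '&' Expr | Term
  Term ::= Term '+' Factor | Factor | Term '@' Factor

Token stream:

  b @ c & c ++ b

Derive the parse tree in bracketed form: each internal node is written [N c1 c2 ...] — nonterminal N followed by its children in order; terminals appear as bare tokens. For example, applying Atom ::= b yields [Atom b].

[Expr [Term [Term [Factor [Prim [Atom b]]]] @ [Factor [Prim [Atom c]]]] & [Expr [Term [Factor [Factor [Prim [Atom c]]] ++ [Prim [Atom b]]]]]]

Expr
Term & Expr
Term @ Factor & Expr
Factor @ Factor & Expr
Prim @ Factor & Expr
Atom @ Factor & Expr
b @ Factor & Expr
b @ Prim & Expr
b @ Atom & Expr
b @ c & Expr
b @ c & Term
b @ c & Factor
b @ c & Factor ++ Prim
b @ c & Prim ++ Prim
b @ c & Atom ++ Prim
b @ c & c ++ Prim
b @ c & c ++ Atom
b @ c & c ++ b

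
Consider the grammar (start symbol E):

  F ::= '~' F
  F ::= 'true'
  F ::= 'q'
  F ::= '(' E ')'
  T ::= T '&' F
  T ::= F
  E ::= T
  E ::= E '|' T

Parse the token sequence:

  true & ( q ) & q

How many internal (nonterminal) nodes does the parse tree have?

[E [T [T [T [F true]] & [F ( [E [T [F q]]] )]] & [F q]]]

10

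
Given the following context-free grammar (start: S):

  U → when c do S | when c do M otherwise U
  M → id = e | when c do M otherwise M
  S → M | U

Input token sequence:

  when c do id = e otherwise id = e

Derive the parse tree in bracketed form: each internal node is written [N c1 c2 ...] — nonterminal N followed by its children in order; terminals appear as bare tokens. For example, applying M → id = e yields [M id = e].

[S [M when c do [M id = e] otherwise [M id = e]]]

S
M
when c do M otherwise M
when c do id = e otherwise M
when c do id = e otherwise id = e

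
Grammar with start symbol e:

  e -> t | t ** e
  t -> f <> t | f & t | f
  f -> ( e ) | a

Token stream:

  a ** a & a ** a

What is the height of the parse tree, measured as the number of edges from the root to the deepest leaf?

5

[e [t [f a]] ** [e [t [f a] & [t [f a]]] ** [e [t [f a]]]]]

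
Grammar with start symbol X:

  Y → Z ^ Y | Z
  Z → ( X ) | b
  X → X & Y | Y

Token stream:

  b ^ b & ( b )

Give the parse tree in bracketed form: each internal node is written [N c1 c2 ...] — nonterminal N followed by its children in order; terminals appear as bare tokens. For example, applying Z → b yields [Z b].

[X [X [Y [Z b] ^ [Y [Z b]]]] & [Y [Z ( [X [Y [Z b]]] )]]]

X
X & Y
Y & Y
Z ^ Y & Y
b ^ Y & Y
b ^ Z & Y
b ^ b & Y
b ^ b & Z
b ^ b & ( X )
b ^ b & ( Y )
b ^ b & ( Z )
b ^ b & ( b )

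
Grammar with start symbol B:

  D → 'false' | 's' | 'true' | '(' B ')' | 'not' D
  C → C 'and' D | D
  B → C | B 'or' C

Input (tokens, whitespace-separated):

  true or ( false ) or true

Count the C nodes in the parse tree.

4

[B [B [B [C [D true]]] or [C [D ( [B [C [D false]]] )]]] or [C [D true]]]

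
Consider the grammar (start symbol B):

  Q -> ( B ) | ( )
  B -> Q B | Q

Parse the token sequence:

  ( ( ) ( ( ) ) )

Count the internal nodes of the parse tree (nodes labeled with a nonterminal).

[B [Q ( [B [Q ( )] [B [Q ( [B [Q ( )]] )]]] )]]

8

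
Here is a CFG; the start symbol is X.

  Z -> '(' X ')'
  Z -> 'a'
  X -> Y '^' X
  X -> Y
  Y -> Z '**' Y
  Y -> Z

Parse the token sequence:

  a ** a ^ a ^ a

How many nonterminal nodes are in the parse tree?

[X [Y [Z a] ** [Y [Z a]]] ^ [X [Y [Z a]] ^ [X [Y [Z a]]]]]

11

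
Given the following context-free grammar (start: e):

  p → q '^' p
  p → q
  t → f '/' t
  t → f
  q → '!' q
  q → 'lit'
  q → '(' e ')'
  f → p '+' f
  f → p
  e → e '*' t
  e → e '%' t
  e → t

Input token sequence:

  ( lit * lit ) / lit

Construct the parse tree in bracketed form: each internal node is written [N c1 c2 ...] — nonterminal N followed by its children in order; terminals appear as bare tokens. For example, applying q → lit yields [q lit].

e
t
f / t
p / t
q / t
( e ) / t
( e * t ) / t
( t * t ) / t
( f * t ) / t
( p * t ) / t
( q * t ) / t
( lit * t ) / t
( lit * f ) / t
( lit * p ) / t
( lit * q ) / t
( lit * lit ) / t
( lit * lit ) / f
( lit * lit ) / p
( lit * lit ) / q
( lit * lit ) / lit

[e [t [f [p [q ( [e [e [t [f [p [q lit]]]]] * [t [f [p [q lit]]]]] )]]] / [t [f [p [q lit]]]]]]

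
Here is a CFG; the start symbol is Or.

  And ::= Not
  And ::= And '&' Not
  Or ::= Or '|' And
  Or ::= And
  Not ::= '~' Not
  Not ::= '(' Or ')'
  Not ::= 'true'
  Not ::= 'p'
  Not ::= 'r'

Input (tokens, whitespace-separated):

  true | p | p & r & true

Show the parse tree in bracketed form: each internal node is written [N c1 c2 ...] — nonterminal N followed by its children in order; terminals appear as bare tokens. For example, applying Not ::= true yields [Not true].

Or
Or | And
Or | And | And
And | And | And
Not | And | And
true | And | And
true | Not | And
true | p | And
true | p | And & Not
true | p | And & Not & Not
true | p | Not & Not & Not
true | p | p & Not & Not
true | p | p & r & Not
true | p | p & r & true

[Or [Or [Or [And [Not true]]] | [And [Not p]]] | [And [And [And [Not p]] & [Not r]] & [Not true]]]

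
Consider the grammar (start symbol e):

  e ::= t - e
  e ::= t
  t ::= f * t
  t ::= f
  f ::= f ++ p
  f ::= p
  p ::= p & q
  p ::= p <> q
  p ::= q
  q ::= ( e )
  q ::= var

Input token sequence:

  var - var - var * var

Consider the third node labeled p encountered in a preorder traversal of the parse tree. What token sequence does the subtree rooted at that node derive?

[e [t [f [p [q var]]]] - [e [t [f [p [q var]]]] - [e [t [f [p [q var]]] * [t [f [p [q var]]]]]]]]

var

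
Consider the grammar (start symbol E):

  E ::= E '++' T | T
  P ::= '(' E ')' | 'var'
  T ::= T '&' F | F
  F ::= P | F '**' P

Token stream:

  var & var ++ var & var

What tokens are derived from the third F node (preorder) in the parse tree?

[E [E [T [T [F [P var]]] & [F [P var]]]] ++ [T [T [F [P var]]] & [F [P var]]]]

var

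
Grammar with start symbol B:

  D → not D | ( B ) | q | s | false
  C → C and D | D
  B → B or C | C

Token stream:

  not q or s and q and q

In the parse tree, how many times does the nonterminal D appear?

5

[B [B [C [D not [D q]]]] or [C [C [C [D s]] and [D q]] and [D q]]]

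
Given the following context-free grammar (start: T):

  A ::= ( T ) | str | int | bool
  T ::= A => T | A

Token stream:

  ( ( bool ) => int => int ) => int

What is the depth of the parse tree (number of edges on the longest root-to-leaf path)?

[T [A ( [T [A ( [T [A bool]] )] => [T [A int] => [T [A int]]]] )] => [T [A int]]]

6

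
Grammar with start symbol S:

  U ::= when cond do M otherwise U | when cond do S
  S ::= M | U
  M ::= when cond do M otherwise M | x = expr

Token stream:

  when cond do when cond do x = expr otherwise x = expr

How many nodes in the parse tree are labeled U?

1

[S [U when cond do [S [M when cond do [M x = expr] otherwise [M x = expr]]]]]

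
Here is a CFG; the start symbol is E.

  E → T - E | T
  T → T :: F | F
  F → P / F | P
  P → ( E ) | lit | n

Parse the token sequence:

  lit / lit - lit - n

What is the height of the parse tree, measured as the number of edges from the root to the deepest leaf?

6

[E [T [F [P lit] / [F [P lit]]]] - [E [T [F [P lit]]] - [E [T [F [P n]]]]]]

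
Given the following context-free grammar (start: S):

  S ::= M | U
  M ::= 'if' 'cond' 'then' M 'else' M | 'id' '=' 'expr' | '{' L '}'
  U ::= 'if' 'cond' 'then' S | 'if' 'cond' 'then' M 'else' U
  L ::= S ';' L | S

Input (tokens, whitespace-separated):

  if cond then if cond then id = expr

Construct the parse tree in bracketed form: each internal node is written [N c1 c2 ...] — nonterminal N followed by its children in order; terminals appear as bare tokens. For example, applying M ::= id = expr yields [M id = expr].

S
U
if cond then S
if cond then U
if cond then if cond then S
if cond then if cond then M
if cond then if cond then id = expr

[S [U if cond then [S [U if cond then [S [M id = expr]]]]]]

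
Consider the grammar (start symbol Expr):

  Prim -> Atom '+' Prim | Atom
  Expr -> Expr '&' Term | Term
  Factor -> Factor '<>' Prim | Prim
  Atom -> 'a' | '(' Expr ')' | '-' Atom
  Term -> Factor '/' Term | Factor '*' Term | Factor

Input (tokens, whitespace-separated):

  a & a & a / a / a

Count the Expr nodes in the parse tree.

3

[Expr [Expr [Expr [Term [Factor [Prim [Atom a]]]]] & [Term [Factor [Prim [Atom a]]]]] & [Term [Factor [Prim [Atom a]]] / [Term [Factor [Prim [Atom a]]] / [Term [Factor [Prim [Atom a]]]]]]]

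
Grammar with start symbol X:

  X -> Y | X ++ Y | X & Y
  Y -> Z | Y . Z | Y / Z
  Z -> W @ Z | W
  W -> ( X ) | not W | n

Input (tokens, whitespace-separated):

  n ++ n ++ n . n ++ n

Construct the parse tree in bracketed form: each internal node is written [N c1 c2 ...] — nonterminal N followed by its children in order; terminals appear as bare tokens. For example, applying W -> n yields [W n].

[X [X [X [X [Y [Z [W n]]]] ++ [Y [Z [W n]]]] ++ [Y [Y [Z [W n]]] . [Z [W n]]]] ++ [Y [Z [W n]]]]

X
X ++ Y
X ++ Y ++ Y
X ++ Y ++ Y ++ Y
Y ++ Y ++ Y ++ Y
Z ++ Y ++ Y ++ Y
W ++ Y ++ Y ++ Y
n ++ Y ++ Y ++ Y
n ++ Z ++ Y ++ Y
n ++ W ++ Y ++ Y
n ++ n ++ Y ++ Y
n ++ n ++ Y . Z ++ Y
n ++ n ++ Z . Z ++ Y
n ++ n ++ W . Z ++ Y
n ++ n ++ n . Z ++ Y
n ++ n ++ n . W ++ Y
n ++ n ++ n . n ++ Y
n ++ n ++ n . n ++ Z
n ++ n ++ n . n ++ W
n ++ n ++ n . n ++ n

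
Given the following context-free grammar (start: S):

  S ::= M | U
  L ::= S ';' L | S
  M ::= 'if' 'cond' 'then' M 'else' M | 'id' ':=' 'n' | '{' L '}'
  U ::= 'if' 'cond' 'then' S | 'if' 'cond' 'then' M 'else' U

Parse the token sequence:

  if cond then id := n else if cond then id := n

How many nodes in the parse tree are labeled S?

2

[S [U if cond then [M id := n] else [U if cond then [S [M id := n]]]]]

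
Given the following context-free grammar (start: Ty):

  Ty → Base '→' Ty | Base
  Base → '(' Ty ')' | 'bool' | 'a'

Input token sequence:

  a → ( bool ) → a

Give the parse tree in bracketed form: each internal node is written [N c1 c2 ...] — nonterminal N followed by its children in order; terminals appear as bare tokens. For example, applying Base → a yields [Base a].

Ty
Base → Ty
a → Ty
a → Base → Ty
a → ( Ty ) → Ty
a → ( Base ) → Ty
a → ( bool ) → Ty
a → ( bool ) → Base
a → ( bool ) → a

[Ty [Base a] → [Ty [Base ( [Ty [Base bool]] )] → [Ty [Base a]]]]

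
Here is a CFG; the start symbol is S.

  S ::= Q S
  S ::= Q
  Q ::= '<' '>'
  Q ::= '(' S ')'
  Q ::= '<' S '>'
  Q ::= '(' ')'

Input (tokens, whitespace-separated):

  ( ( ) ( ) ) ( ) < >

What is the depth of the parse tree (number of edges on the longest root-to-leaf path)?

[S [Q ( [S [Q ( )] [S [Q ( )]]] )] [S [Q ( )] [S [Q < >]]]]

5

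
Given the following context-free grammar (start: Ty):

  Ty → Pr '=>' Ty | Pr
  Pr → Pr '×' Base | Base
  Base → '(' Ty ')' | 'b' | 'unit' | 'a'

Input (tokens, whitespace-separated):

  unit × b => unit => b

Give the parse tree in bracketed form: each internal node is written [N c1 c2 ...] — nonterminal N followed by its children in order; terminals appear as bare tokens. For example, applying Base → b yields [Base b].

[Ty [Pr [Pr [Base unit]] × [Base b]] => [Ty [Pr [Base unit]] => [Ty [Pr [Base b]]]]]

Ty
Pr => Ty
Pr × Base => Ty
Base × Base => Ty
unit × Base => Ty
unit × b => Ty
unit × b => Pr => Ty
unit × b => Base => Ty
unit × b => unit => Ty
unit × b => unit => Pr
unit × b => unit => Base
unit × b => unit => b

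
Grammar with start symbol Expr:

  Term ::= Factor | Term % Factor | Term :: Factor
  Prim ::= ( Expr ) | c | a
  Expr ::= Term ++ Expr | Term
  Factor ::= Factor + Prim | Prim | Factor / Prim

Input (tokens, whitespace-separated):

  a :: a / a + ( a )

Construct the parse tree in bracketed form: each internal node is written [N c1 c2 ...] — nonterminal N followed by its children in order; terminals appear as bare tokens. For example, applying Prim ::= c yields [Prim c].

[Expr [Term [Term [Factor [Prim a]]] :: [Factor [Factor [Factor [Prim a]] / [Prim a]] + [Prim ( [Expr [Term [Factor [Prim a]]]] )]]]]

Expr
Term
Term :: Factor
Factor :: Factor
Prim :: Factor
a :: Factor
a :: Factor + Prim
a :: Factor / Prim + Prim
a :: Prim / Prim + Prim
a :: a / Prim + Prim
a :: a / a + Prim
a :: a / a + ( Expr )
a :: a / a + ( Term )
a :: a / a + ( Factor )
a :: a / a + ( Prim )
a :: a / a + ( a )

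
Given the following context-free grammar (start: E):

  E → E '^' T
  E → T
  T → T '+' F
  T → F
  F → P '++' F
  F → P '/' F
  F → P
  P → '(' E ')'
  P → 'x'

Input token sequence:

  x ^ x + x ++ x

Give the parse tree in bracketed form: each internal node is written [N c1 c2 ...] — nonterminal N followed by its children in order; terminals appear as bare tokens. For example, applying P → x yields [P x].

E
E ^ T
T ^ T
F ^ T
P ^ T
x ^ T
x ^ T + F
x ^ F + F
x ^ P + F
x ^ x + F
x ^ x + P ++ F
x ^ x + x ++ F
x ^ x + x ++ P
x ^ x + x ++ x

[E [E [T [F [P x]]]] ^ [T [T [F [P x]]] + [F [P x] ++ [F [P x]]]]]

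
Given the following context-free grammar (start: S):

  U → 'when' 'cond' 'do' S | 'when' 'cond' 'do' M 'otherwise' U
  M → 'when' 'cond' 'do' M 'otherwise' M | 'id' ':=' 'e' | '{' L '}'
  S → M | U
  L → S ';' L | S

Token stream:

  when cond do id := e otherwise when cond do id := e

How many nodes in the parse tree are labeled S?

2

[S [U when cond do [M id := e] otherwise [U when cond do [S [M id := e]]]]]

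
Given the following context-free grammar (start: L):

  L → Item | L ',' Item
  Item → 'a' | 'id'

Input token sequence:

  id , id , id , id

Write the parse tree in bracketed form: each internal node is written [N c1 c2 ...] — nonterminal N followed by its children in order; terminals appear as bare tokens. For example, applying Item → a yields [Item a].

L
L , Item
L , Item , Item
L , Item , Item , Item
Item , Item , Item , Item
id , Item , Item , Item
id , id , Item , Item
id , id , id , Item
id , id , id , id

[L [L [L [L [Item id]] , [Item id]] , [Item id]] , [Item id]]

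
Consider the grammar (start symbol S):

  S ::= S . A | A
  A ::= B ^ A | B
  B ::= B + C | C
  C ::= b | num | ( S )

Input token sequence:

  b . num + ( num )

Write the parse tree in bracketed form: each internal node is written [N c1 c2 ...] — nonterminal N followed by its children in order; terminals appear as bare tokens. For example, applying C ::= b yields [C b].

[S [S [A [B [C b]]]] . [A [B [B [C num]] + [C ( [S [A [B [C num]]]] )]]]]

S
S . A
A . A
B . A
C . A
b . A
b . B
b . B + C
b . C + C
b . num + C
b . num + ( S )
b . num + ( A )
b . num + ( B )
b . num + ( C )
b . num + ( num )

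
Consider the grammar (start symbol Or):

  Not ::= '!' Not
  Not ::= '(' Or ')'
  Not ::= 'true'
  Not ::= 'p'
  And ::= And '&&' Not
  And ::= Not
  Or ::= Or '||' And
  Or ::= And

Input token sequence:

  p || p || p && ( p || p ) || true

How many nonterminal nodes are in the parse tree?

[Or [Or [Or [Or [And [Not p]]] || [And [Not p]]] || [And [And [Not p]] && [Not ( [Or [Or [And [Not p]]] || [And [Not p]]] )]]] || [And [Not true]]]

20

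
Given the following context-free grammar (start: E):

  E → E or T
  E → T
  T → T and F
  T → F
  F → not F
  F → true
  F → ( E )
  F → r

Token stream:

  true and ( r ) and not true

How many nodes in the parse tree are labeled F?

[E [T [T [T [F true]] and [F ( [E [T [F r]]] )]] and [F not [F true]]]]

5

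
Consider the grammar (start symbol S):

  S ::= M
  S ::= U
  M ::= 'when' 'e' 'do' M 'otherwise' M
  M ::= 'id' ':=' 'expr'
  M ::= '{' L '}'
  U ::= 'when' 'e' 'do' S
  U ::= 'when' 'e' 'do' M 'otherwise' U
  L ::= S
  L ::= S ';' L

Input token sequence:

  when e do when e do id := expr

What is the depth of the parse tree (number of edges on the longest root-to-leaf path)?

[S [U when e do [S [U when e do [S [M id := expr]]]]]]

6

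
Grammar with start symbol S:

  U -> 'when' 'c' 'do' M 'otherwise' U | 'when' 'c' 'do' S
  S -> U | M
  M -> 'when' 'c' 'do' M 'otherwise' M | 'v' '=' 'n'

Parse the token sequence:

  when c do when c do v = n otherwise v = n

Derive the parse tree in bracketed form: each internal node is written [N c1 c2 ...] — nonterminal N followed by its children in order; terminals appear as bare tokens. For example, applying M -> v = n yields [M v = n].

[S [U when c do [S [M when c do [M v = n] otherwise [M v = n]]]]]

S
U
when c do S
when c do M
when c do when c do M otherwise M
when c do when c do v = n otherwise M
when c do when c do v = n otherwise v = n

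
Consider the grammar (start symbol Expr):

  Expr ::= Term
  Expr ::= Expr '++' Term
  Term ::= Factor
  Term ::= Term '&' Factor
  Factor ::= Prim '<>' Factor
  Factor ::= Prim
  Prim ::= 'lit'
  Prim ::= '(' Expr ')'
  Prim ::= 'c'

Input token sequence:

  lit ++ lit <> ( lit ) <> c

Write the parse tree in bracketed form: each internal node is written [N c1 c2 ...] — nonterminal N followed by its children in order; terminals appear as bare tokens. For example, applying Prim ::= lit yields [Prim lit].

[Expr [Expr [Term [Factor [Prim lit]]]] ++ [Term [Factor [Prim lit] <> [Factor [Prim ( [Expr [Term [Factor [Prim lit]]]] )] <> [Factor [Prim c]]]]]]

Expr
Expr ++ Term
Term ++ Term
Factor ++ Term
Prim ++ Term
lit ++ Term
lit ++ Factor
lit ++ Prim <> Factor
lit ++ lit <> Factor
lit ++ lit <> Prim <> Factor
lit ++ lit <> ( Expr ) <> Factor
lit ++ lit <> ( Term ) <> Factor
lit ++ lit <> ( Factor ) <> Factor
lit ++ lit <> ( Prim ) <> Factor
lit ++ lit <> ( lit ) <> Factor
lit ++ lit <> ( lit ) <> Prim
lit ++ lit <> ( lit ) <> c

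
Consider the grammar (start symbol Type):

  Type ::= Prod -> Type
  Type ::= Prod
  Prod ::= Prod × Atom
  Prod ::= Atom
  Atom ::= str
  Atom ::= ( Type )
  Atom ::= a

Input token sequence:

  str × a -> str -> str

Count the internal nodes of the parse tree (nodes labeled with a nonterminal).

11

[Type [Prod [Prod [Atom str]] × [Atom a]] -> [Type [Prod [Atom str]] -> [Type [Prod [Atom str]]]]]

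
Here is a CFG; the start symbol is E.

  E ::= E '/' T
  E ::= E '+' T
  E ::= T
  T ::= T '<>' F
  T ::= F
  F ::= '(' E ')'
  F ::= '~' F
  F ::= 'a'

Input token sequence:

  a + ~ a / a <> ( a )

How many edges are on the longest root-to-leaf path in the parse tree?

[E [E [E [T [F a]]] + [T [F ~ [F a]]]] / [T [T [F a]] <> [F ( [E [T [F a]]] )]]]

6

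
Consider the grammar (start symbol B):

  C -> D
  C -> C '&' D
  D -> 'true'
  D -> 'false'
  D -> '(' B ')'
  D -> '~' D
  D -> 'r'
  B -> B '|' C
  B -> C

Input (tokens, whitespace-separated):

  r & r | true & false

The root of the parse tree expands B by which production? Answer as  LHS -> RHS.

[B [B [C [C [D r]] & [D r]]] | [C [C [D true]] & [D false]]]

B -> B '|' C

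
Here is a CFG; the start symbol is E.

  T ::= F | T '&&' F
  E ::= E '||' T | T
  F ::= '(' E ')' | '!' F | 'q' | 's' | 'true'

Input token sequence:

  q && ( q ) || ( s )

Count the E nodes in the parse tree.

[E [E [T [T [F q]] && [F ( [E [T [F q]]] )]]] || [T [F ( [E [T [F s]]] )]]]

4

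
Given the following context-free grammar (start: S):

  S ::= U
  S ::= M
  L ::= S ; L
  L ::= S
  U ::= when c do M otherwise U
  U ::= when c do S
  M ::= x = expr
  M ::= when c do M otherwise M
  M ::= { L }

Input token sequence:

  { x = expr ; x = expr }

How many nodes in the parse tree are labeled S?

[S [M { [L [S [M x = expr]] ; [L [S [M x = expr]]]] }]]

3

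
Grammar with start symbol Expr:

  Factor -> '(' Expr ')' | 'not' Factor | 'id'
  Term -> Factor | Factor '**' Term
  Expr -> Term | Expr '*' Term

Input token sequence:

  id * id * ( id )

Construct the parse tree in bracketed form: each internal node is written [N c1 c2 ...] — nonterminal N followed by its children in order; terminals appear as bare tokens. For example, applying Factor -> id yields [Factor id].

[Expr [Expr [Expr [Term [Factor id]]] * [Term [Factor id]]] * [Term [Factor ( [Expr [Term [Factor id]]] )]]]

Expr
Expr * Term
Expr * Term * Term
Term * Term * Term
Factor * Term * Term
id * Term * Term
id * Factor * Term
id * id * Term
id * id * Factor
id * id * ( Expr )
id * id * ( Term )
id * id * ( Factor )
id * id * ( id )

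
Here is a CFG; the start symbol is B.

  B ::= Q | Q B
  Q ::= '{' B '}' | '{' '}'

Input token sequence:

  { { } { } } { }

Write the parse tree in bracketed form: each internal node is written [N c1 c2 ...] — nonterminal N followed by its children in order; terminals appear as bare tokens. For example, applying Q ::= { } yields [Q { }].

[B [Q { [B [Q { }] [B [Q { }]]] }] [B [Q { }]]]

B
Q B
{ B } B
{ Q B } B
{ { } B } B
{ { } Q } B
{ { } { } } B
{ { } { } } Q
{ { } { } } { }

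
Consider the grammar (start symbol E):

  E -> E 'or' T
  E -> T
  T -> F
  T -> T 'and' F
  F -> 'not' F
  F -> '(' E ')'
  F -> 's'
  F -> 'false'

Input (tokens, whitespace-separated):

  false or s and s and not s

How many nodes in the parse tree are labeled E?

[E [E [T [F false]]] or [T [T [T [F s]] and [F s]] and [F not [F s]]]]

2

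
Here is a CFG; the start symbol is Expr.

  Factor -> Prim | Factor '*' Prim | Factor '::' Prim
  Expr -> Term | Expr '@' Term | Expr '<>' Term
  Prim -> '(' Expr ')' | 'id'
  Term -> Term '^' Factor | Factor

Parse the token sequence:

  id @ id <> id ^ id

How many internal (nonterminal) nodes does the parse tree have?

15

[Expr [Expr [Expr [Term [Factor [Prim id]]]] @ [Term [Factor [Prim id]]]] <> [Term [Term [Factor [Prim id]]] ^ [Factor [Prim id]]]]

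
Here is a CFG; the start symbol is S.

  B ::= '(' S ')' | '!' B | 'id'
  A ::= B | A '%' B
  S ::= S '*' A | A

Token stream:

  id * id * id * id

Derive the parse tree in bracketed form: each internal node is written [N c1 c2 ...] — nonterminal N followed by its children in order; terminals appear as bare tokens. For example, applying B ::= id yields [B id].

[S [S [S [S [A [B id]]] * [A [B id]]] * [A [B id]]] * [A [B id]]]

S
S * A
S * A * A
S * A * A * A
A * A * A * A
B * A * A * A
id * A * A * A
id * B * A * A
id * id * A * A
id * id * B * A
id * id * id * A
id * id * id * B
id * id * id * id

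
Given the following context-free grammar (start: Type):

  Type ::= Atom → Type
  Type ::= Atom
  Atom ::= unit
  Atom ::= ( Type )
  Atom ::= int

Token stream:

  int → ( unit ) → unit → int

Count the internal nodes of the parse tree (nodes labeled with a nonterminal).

10

[Type [Atom int] → [Type [Atom ( [Type [Atom unit]] )] → [Type [Atom unit] → [Type [Atom int]]]]]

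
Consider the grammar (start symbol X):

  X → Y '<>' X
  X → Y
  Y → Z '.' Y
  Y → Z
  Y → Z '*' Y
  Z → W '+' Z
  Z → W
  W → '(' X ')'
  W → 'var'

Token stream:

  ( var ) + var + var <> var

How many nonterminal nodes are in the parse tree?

[X [Y [Z [W ( [X [Y [Z [W var]]]] )] + [Z [W var] + [Z [W var]]]]] <> [X [Y [Z [W var]]]]]

16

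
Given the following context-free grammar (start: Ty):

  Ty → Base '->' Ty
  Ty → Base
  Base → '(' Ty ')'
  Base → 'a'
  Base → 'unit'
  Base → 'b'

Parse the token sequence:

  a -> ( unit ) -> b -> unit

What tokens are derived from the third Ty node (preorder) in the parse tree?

[Ty [Base a] -> [Ty [Base ( [Ty [Base unit]] )] -> [Ty [Base b] -> [Ty [Base unit]]]]]

unit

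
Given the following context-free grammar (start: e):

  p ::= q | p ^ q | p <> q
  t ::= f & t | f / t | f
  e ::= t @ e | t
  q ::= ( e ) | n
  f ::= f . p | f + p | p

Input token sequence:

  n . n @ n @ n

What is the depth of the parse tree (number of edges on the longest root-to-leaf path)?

[e [t [f [f [p [q n]]] . [p [q n]]]] @ [e [t [f [p [q n]]]] @ [e [t [f [p [q n]]]]]]]

7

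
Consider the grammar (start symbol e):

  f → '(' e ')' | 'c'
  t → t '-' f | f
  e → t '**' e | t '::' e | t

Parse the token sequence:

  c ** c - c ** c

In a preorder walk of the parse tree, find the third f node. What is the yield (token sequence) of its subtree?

c

[e [t [f c]] ** [e [t [t [f c]] - [f c]] ** [e [t [f c]]]]]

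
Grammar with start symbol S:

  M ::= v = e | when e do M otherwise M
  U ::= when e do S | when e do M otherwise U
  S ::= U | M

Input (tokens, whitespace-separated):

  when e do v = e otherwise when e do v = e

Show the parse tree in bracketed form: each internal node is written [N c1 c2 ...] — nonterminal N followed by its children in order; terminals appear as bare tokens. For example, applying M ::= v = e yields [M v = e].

S
U
when e do M otherwise U
when e do v = e otherwise U
when e do v = e otherwise when e do S
when e do v = e otherwise when e do M
when e do v = e otherwise when e do v = e

[S [U when e do [M v = e] otherwise [U when e do [S [M v = e]]]]]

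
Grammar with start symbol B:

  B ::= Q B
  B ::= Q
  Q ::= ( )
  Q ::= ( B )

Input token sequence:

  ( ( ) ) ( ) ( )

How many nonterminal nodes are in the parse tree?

8

[B [Q ( [B [Q ( )]] )] [B [Q ( )] [B [Q ( )]]]]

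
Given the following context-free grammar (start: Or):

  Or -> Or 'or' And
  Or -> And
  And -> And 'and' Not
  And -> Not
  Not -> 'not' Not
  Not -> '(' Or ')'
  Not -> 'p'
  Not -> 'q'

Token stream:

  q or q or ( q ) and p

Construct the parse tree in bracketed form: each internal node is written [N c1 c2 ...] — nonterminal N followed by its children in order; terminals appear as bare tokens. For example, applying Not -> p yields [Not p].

Or
Or or And
Or or And or And
And or And or And
Not or And or And
q or And or And
q or Not or And
q or q or And
q or q or And and Not
q or q or Not and Not
q or q or ( Or ) and Not
q or q or ( And ) and Not
q or q or ( Not ) and Not
q or q or ( q ) and Not
q or q or ( q ) and p

[Or [Or [Or [And [Not q]]] or [And [Not q]]] or [And [And [Not ( [Or [And [Not q]]] )]] and [Not p]]]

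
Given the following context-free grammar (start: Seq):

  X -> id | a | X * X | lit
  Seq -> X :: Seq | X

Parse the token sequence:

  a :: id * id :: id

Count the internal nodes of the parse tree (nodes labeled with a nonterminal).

8

[Seq [X a] :: [Seq [X [X id] * [X id]] :: [Seq [X id]]]]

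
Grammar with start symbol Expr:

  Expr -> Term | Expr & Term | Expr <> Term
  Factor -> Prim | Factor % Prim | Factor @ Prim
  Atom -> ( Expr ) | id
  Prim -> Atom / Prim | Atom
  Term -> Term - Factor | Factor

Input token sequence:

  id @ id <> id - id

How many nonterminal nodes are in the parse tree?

17

[Expr [Expr [Term [Factor [Factor [Prim [Atom id]]] @ [Prim [Atom id]]]]] <> [Term [Term [Factor [Prim [Atom id]]]] - [Factor [Prim [Atom id]]]]]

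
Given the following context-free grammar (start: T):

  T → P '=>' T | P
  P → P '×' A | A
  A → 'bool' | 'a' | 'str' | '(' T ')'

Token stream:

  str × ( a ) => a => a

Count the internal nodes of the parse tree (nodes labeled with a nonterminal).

14

[T [P [P [A str]] × [A ( [T [P [A a]]] )]] => [T [P [A a]] => [T [P [A a]]]]]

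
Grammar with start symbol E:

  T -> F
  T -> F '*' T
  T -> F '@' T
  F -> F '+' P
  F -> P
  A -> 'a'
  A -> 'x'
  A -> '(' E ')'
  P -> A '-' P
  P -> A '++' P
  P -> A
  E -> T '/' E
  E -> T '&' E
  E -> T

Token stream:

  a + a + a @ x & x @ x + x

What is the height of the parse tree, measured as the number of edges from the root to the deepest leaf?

[E [T [F [F [F [P [A a]]] + [P [A a]]] + [P [A a]]] @ [T [F [P [A x]]]]] & [E [T [F [P [A x]]] @ [T [F [F [P [A x]]] + [P [A x]]]]]]]

8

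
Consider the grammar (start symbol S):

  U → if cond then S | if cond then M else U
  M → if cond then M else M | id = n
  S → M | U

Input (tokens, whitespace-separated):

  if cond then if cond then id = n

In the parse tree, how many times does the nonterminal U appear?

[S [U if cond then [S [U if cond then [S [M id = n]]]]]]

2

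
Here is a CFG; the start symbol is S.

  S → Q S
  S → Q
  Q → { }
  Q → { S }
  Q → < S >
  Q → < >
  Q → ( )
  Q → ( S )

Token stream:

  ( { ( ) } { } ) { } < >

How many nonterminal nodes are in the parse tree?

12

[S [Q ( [S [Q { [S [Q ( )]] }] [S [Q { }]]] )] [S [Q { }] [S [Q < >]]]]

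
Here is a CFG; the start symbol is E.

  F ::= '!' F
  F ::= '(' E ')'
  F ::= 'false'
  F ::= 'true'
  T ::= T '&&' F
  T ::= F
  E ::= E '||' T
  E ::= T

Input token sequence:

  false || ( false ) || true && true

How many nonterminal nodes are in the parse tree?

14

[E [E [E [T [F false]]] || [T [F ( [E [T [F false]]] )]]] || [T [T [F true]] && [F true]]]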